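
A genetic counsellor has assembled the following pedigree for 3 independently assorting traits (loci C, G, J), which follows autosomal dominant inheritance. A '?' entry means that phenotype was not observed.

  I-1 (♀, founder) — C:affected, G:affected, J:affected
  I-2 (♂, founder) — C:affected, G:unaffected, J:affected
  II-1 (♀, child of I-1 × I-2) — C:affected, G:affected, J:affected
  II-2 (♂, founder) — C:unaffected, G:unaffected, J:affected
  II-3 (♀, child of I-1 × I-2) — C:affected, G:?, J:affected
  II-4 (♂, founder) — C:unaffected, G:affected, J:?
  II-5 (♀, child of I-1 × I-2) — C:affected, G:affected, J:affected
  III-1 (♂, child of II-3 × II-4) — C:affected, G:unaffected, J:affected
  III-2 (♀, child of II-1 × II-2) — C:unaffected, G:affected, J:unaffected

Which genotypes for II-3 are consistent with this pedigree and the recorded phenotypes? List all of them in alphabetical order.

C/I-1 aff ·: Cc|CC
C/I-2 aff ·: Cc|CC
C/II-1 aff I-1×I-2: Cc
C/II-2 un ·: cc
C/II-3 aff I-1×I-2: Cc|CC
C/II-4 un ·: cc
C/II-5 aff I-1×I-2: Cc|CC
C/III-1 aff II-3×II-4: Cc
C/III-2 un II-1×II-2: cc
⇒ C over [I-1,I-2,II-1,II-2,II-3,II-4,II-5,III-1,III-2]: 12 consistent
G/I-1 aff ·: Gg|GG
G/I-2 un ·: gg
G/II-1 aff I-1×I-2: Gg
G/II-2 un ·: gg
G/II-3 ? I-1×I-2: gg|Gg
G/II-4 aff ·: Gg
G/II-5 aff I-1×I-2: Gg
G/III-1 un II-3×II-4: gg
G/III-2 aff II-1×II-2: Gg
⇒ G over [I-1,I-2,II-1,II-2,II-3,II-4,II-5,III-1,III-2]: 3 consistent
J/I-1 aff ·: Jj|JJ
J/I-2 aff ·: Jj|JJ
J/II-1 aff I-1×I-2: Jj
J/II-2 aff ·: Jj
J/II-3 aff I-1×I-2: Jj|JJ
J/II-4 ? ·: jj|Jj|JJ
J/II-5 aff I-1×I-2: Jj|JJ
J/III-1 aff II-3×II-4: Jj|JJ
J/III-2 un II-1×II-2: jj
⇒ J over [I-1,I-2,II-1,II-2,II-3,II-4,II-5,III-1,III-2]: 54 consistent

II-3 ∈ {CC Gg JJ, CC Gg Jj, CC gg JJ, CC gg Jj, Cc Gg JJ, Cc Gg Jj, Cc gg JJ, Cc gg Jj}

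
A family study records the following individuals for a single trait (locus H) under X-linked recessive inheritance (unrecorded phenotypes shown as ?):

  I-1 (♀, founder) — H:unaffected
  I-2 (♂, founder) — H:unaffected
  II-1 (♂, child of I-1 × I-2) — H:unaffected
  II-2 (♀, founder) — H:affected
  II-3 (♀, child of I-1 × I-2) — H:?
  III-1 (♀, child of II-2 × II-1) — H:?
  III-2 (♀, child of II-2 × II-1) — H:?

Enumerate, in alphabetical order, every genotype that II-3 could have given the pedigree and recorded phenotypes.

H/I-1 un ·: X^HX^H|X^HX^h
H/I-2 un ·: X^HY
H/II-1 un I-1×I-2: X^HY
H/II-2 aff ·: X^hX^h
H/II-3 ? I-1×I-2: X^HX^H|X^HX^h
H/III-1 ? II-2×II-1: X^HX^h
H/III-2 ? II-2×II-1: X^HX^h
⇒ H over [I-1,I-2,II-1,II-2,II-3,III-1,III-2]: 3 consistent

II-3 ∈ {X^HX^H, X^HX^h}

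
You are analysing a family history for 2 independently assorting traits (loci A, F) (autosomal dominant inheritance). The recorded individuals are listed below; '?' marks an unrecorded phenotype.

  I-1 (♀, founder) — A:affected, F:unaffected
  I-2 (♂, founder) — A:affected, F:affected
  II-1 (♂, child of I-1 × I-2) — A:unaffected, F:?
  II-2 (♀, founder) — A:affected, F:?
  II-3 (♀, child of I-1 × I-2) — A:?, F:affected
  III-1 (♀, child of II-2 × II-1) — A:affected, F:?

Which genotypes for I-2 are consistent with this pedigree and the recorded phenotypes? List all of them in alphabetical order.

A/I-1 aff ·: Aa
A/I-2 aff ·: Aa
A/II-1 un I-1×I-2: aa
A/II-2 aff ·: Aa|AA
A/II-3 ? I-1×I-2: aa|Aa|AA
A/III-1 aff II-2×II-1: Aa
⇒ A over [I-1,I-2,II-1,II-2,II-3,III-1]: 6 consistent
F/I-1 un ·: ff
F/I-2 aff ·: Ff|FF
F/II-1 ? I-1×I-2: ff|Ff
F/II-2 ? ·: ff|Ff|FF
F/II-3 aff I-1×I-2: Ff
F/III-1 ? II-2×II-1: ff|Ff|FF
⇒ F over [I-1,I-2,II-1,II-2,II-3,III-1]: 18 consistent

I-2 ∈ {Aa FF, Aa Ff}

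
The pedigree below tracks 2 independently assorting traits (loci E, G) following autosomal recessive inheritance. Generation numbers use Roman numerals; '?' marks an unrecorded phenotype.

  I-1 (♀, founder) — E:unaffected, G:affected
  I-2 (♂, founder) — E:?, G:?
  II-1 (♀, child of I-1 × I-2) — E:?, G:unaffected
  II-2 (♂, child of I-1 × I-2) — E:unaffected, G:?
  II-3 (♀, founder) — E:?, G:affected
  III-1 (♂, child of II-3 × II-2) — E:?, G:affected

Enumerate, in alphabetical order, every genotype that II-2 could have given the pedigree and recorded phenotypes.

E/I-1 un ·: EE|Ee
E/I-2 ? ·: EE|Ee|ee
E/II-1 ? I-1×I-2: EE|Ee|ee
E/II-2 un I-1×I-2: EE|Ee
E/II-3 ? ·: EE|Ee|ee
E/III-1 ? II-3×II-2: EE|Ee|ee
⇒ E over [I-1,I-2,II-1,II-2,II-3,III-1]: 102 consistent
G/I-1 aff ·: gg
G/I-2 ? ·: GG|Gg
G/II-1 un I-1×I-2: Gg
G/II-2 ? I-1×I-2: Gg|gg
G/II-3 aff ·: gg
G/III-1 aff II-3×II-2: gg
⇒ G over [I-1,I-2,II-1,II-2,II-3,III-1]: 3 consistent

II-2 ∈ {EE Gg, EE gg, Ee Gg, Ee gg}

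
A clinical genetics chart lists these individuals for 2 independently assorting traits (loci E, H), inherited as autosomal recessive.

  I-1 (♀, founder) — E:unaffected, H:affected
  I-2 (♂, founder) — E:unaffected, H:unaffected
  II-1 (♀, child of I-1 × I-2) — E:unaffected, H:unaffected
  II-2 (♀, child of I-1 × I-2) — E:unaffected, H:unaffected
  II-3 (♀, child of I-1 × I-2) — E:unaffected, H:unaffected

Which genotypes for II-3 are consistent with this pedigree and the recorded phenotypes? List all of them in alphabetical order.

II-3 ∈ {EE Hh, Ee Hh}

E/I-1 un ·: EE|Ee
E/I-2 un ·: EE|Ee
E/II-1 un I-1×I-2: EE|Ee
E/II-2 un I-1×I-2: EE|Ee
E/II-3 un I-1×I-2: EE|Ee
⇒ E over [I-1,I-2,II-1,II-2,II-3]: 25 consistent
H/I-1 aff ·: hh
H/I-2 un ·: HH|Hh
H/II-1 un I-1×I-2: Hh
H/II-2 un I-1×I-2: Hh
H/II-3 un I-1×I-2: Hh
⇒ H over [I-1,I-2,II-1,II-2,II-3]: 2 consistent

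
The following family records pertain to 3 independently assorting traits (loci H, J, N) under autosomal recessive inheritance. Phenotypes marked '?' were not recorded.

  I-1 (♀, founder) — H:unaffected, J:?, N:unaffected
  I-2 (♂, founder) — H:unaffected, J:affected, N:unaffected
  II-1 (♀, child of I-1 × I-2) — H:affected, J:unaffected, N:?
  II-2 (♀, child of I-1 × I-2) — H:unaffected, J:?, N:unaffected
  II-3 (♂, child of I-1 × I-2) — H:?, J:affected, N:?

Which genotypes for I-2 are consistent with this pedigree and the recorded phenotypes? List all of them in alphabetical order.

I-2 ∈ {Hh jj NN, Hh jj Nn}

H/I-1 un ·: Hh
H/I-2 un ·: Hh
H/II-1 aff I-1×I-2: hh
H/II-2 un I-1×I-2: HH|Hh
H/II-3 ? I-1×I-2: HH|Hh|hh
⇒ H over [I-1,I-2,II-1,II-2,II-3]: 6 consistent
J/I-1 ? ·: Jj
J/I-2 aff ·: jj
J/II-1 un I-1×I-2: Jj
J/II-2 ? I-1×I-2: Jj|jj
J/II-3 aff I-1×I-2: jj
⇒ J over [I-1,I-2,II-1,II-2,II-3]: 2 consistent
N/I-1 un ·: NN|Nn
N/I-2 un ·: NN|Nn
N/II-1 ? I-1×I-2: NN|Nn|nn
N/II-2 un I-1×I-2: NN|Nn
N/II-3 ? I-1×I-2: NN|Nn|nn
⇒ N over [I-1,I-2,II-1,II-2,II-3]: 35 consistent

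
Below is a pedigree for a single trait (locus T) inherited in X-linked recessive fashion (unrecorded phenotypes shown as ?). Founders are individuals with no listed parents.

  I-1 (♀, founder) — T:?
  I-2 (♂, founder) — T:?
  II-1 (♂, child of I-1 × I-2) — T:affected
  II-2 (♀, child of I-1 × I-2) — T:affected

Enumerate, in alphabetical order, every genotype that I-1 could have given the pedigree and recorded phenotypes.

T/I-1 ? ·: X^TX^t|X^tX^t
T/I-2 ? ·: X^tY
T/II-1 aff I-1×I-2: X^tY
T/II-2 aff I-1×I-2: X^tX^t
⇒ T over [I-1,I-2,II-1,II-2]: 2 consistent

I-1 ∈ {X^TX^t, X^tX^t}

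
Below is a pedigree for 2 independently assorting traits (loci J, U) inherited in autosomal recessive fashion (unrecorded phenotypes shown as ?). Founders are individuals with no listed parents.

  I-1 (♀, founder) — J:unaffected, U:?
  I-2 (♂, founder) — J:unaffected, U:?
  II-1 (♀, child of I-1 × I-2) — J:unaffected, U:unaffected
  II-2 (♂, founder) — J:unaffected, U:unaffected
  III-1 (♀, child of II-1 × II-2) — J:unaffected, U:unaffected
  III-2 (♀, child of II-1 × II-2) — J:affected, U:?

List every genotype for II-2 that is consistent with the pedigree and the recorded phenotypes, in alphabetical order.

II-2 ∈ {Jj UU, Jj Uu}

J/I-1 un ·: JJ|Jj
J/I-2 un ·: JJ|Jj
J/II-1 un I-1×I-2: Jj
J/II-2 un ·: Jj
J/III-1 un II-1×II-2: JJ|Jj
J/III-2 aff II-1×II-2: jj
⇒ J over [I-1,I-2,II-1,II-2,III-1,III-2]: 6 consistent
U/I-1 ? ·: UU|Uu|uu
U/I-2 ? ·: UU|Uu|uu
U/II-1 un I-1×I-2: UU|Uu
U/II-2 un ·: UU|Uu
U/III-1 un II-1×II-2: UU|Uu
U/III-2 ? II-1×II-2: UU|Uu|uu
⇒ U over [I-1,I-2,II-1,II-2,III-1,III-2]: 90 consistent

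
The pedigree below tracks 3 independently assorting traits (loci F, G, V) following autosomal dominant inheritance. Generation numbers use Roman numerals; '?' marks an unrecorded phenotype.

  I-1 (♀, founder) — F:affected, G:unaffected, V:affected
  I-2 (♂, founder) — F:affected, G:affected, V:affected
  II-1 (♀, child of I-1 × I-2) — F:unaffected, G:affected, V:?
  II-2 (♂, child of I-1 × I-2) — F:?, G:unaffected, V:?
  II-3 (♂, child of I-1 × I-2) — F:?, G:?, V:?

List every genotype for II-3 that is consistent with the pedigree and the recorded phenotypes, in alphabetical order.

II-3 ∈ {FF Gg VV, FF Gg Vv, FF Gg vv, FF gg VV, FF gg Vv, FF gg vv, Ff Gg VV, Ff Gg Vv, Ff Gg vv, Ff gg VV, Ff gg Vv, Ff gg vv, ff Gg VV, ff Gg Vv, ff Gg vv, ff gg VV, ff gg Vv, ff gg vv}

F/I-1 aff ·: Ff
F/I-2 aff ·: Ff
F/II-1 un I-1×I-2: ff
F/II-2 ? I-1×I-2: ff|Ff|FF
F/II-3 ? I-1×I-2: ff|Ff|FF
⇒ F over [I-1,I-2,II-1,II-2,II-3]: 9 consistent
G/I-1 un ·: gg
G/I-2 aff ·: Gg
G/II-1 aff I-1×I-2: Gg
G/II-2 un I-1×I-2: gg
G/II-3 ? I-1×I-2: gg|Gg
⇒ G over [I-1,I-2,II-1,II-2,II-3]: 2 consistent
V/I-1 aff ·: Vv|VV
V/I-2 aff ·: Vv|VV
V/II-1 ? I-1×I-2: vv|Vv|VV
V/II-2 ? I-1×I-2: vv|Vv|VV
V/II-3 ? I-1×I-2: vv|Vv|VV
⇒ V over [I-1,I-2,II-1,II-2,II-3]: 44 consistent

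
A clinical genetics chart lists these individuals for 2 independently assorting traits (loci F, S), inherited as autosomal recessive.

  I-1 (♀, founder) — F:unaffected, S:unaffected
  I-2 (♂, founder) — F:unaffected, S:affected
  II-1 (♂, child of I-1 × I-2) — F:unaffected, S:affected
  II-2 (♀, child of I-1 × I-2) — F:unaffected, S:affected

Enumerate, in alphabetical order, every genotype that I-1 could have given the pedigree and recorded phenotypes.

I-1 ∈ {FF Ss, Ff Ss}

F/I-1 un ·: FF|Ff
F/I-2 un ·: FF|Ff
F/II-1 un I-1×I-2: FF|Ff
F/II-2 un I-1×I-2: FF|Ff
⇒ F over [I-1,I-2,II-1,II-2]: 13 consistent
S/I-1 un ·: Ss
S/I-2 aff ·: ss
S/II-1 aff I-1×I-2: ss
S/II-2 aff I-1×I-2: ss
⇒ S over [I-1,I-2,II-1,II-2]: 1 consistent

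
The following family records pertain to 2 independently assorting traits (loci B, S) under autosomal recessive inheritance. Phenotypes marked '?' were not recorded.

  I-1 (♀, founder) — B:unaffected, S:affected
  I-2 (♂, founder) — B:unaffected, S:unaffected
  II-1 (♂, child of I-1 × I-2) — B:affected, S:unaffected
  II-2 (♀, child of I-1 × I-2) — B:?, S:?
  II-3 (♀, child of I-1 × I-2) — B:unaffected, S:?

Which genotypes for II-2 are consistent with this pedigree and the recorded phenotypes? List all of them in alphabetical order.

B/I-1 un ·: Bb
B/I-2 un ·: Bb
B/II-1 aff I-1×I-2: bb
B/II-2 ? I-1×I-2: BB|Bb|bb
B/II-3 un I-1×I-2: BB|Bb
⇒ B over [I-1,I-2,II-1,II-2,II-3]: 6 consistent
S/I-1 aff ·: ss
S/I-2 un ·: SS|Ss
S/II-1 un I-1×I-2: Ss
S/II-2 ? I-1×I-2: Ss|ss
S/II-3 ? I-1×I-2: Ss|ss
⇒ S over [I-1,I-2,II-1,II-2,II-3]: 5 consistent

II-2 ∈ {BB Ss, BB ss, Bb Ss, Bb ss, bb Ss, bb ss}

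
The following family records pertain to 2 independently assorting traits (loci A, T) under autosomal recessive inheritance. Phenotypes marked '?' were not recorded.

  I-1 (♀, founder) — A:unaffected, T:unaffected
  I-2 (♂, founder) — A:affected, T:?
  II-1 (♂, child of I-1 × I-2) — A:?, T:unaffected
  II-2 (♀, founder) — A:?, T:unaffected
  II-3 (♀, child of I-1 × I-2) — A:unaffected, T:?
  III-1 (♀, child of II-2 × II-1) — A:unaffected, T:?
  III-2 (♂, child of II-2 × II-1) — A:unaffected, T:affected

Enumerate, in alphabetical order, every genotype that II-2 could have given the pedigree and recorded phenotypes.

II-2 ∈ {AA Tt, Aa Tt, aa Tt}

A/I-1 un ·: AA|Aa
A/I-2 aff ·: aa
A/II-1 ? I-1×I-2: Aa|aa
A/II-2 ? ·: AA|Aa|aa
A/II-3 un I-1×I-2: Aa
A/III-1 un II-2×II-1: AA|Aa
A/III-2 un II-2×II-1: AA|Aa
⇒ A over [I-1,I-2,II-1,II-2,II-3,III-1,III-2]: 20 consistent
T/I-1 un ·: TT|Tt
T/I-2 ? ·: TT|Tt|tt
T/II-1 un I-1×I-2: Tt
T/II-2 un ·: Tt
T/II-3 ? I-1×I-2: TT|Tt|tt
T/III-1 ? II-2×II-1: TT|Tt|tt
T/III-2 aff II-2×II-1: tt
⇒ T over [I-1,I-2,II-1,II-2,II-3,III-1,III-2]: 30 consistent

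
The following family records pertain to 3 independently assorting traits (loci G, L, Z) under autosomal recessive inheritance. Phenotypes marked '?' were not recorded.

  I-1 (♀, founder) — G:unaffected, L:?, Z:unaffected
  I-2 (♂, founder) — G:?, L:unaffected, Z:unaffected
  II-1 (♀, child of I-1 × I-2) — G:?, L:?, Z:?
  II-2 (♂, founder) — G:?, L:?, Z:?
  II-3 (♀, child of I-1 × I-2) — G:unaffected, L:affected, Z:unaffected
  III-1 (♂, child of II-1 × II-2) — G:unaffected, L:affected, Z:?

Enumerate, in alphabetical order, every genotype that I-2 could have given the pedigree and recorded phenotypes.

G/I-1 un ·: GG|Gg
G/I-2 ? ·: GG|Gg|gg
G/II-1 ? I-1×I-2: GG|Gg|gg
G/II-2 ? ·: GG|Gg|gg
G/II-3 un I-1×I-2: GG|Gg
G/III-1 un II-1×II-2: GG|Gg
⇒ G over [I-1,I-2,II-1,II-2,II-3,III-1]: 74 consistent
L/I-1 ? ·: Ll|ll
L/I-2 un ·: Ll
L/II-1 ? I-1×I-2: Ll|ll
L/II-2 ? ·: Ll|ll
L/II-3 aff I-1×I-2: ll
L/III-1 aff II-1×II-2: ll
⇒ L over [I-1,I-2,II-1,II-2,II-3,III-1]: 8 consistent
Z/I-1 un ·: ZZ|Zz
Z/I-2 un ·: ZZ|Zz
Z/II-1 ? I-1×I-2: ZZ|Zz|zz
Z/II-2 ? ·: ZZ|Zz|zz
Z/II-3 un I-1×I-2: ZZ|Zz
Z/III-1 ? II-1×II-2: ZZ|Zz|zz
⇒ Z over [I-1,I-2,II-1,II-2,II-3,III-1]: 78 consistent

I-2 ∈ {GG Ll ZZ, GG Ll Zz, Gg Ll ZZ, Gg Ll Zz, gg Ll ZZ, gg Ll Zz}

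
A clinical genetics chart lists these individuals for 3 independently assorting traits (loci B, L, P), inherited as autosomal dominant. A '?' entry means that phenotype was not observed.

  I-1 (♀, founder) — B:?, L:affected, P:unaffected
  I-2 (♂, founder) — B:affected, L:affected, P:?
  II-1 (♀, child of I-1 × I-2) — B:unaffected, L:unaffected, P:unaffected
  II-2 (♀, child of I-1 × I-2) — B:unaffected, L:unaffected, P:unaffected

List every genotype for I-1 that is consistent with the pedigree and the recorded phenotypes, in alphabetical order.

I-1 ∈ {Bb Ll pp, bb Ll pp}

B/I-1 ? ·: bb|Bb
B/I-2 aff ·: Bb
B/II-1 un I-1×I-2: bb
B/II-2 un I-1×I-2: bb
⇒ B over [I-1,I-2,II-1,II-2]: 2 consistent
L/I-1 aff ·: Ll
L/I-2 aff ·: Ll
L/II-1 un I-1×I-2: ll
L/II-2 un I-1×I-2: ll
⇒ L over [I-1,I-2,II-1,II-2]: 1 consistent
P/I-1 un ·: pp
P/I-2 ? ·: pp|Pp
P/II-1 un I-1×I-2: pp
P/II-2 un I-1×I-2: pp
⇒ P over [I-1,I-2,II-1,II-2]: 2 consistent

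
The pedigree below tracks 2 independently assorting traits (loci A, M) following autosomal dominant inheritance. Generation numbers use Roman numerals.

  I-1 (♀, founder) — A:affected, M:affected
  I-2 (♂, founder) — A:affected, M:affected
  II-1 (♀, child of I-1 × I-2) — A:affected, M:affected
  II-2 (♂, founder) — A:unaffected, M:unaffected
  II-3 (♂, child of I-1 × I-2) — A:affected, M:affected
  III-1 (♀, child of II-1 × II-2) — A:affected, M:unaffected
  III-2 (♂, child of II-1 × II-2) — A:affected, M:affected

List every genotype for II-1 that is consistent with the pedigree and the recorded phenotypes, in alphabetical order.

II-1 ∈ {AA Mm, Aa Mm}

A/I-1 aff ·: Aa|AA
A/I-2 aff ·: Aa|AA
A/II-1 aff I-1×I-2: Aa|AA
A/II-2 un ·: aa
A/II-3 aff I-1×I-2: Aa|AA
A/III-1 aff II-1×II-2: Aa
A/III-2 aff II-1×II-2: Aa
⇒ A over [I-1,I-2,II-1,II-2,II-3,III-1,III-2]: 13 consistent
M/I-1 aff ·: Mm|MM
M/I-2 aff ·: Mm|MM
M/II-1 aff I-1×I-2: Mm
M/II-2 un ·: mm
M/II-3 aff I-1×I-2: Mm|MM
M/III-1 un II-1×II-2: mm
M/III-2 aff II-1×II-2: Mm
⇒ M over [I-1,I-2,II-1,II-2,II-3,III-1,III-2]: 6 consistent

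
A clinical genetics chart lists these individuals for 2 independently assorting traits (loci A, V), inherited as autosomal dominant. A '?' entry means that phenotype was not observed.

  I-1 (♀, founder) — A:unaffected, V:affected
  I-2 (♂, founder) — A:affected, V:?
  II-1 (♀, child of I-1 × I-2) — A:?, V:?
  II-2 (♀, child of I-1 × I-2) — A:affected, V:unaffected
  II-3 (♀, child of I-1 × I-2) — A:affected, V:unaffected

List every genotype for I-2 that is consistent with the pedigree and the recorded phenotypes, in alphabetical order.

A/I-1 un ·: aa
A/I-2 aff ·: Aa|AA
A/II-1 ? I-1×I-2: aa|Aa
A/II-2 aff I-1×I-2: Aa
A/II-3 aff I-1×I-2: Aa
⇒ A over [I-1,I-2,II-1,II-2,II-3]: 3 consistent
V/I-1 aff ·: Vv
V/I-2 ? ·: vv|Vv
V/II-1 ? I-1×I-2: vv|Vv|VV
V/II-2 un I-1×I-2: vv
V/II-3 un I-1×I-2: vv
⇒ V over [I-1,I-2,II-1,II-2,II-3]: 5 consistent

I-2 ∈ {AA Vv, AA vv, Aa Vv, Aa vv}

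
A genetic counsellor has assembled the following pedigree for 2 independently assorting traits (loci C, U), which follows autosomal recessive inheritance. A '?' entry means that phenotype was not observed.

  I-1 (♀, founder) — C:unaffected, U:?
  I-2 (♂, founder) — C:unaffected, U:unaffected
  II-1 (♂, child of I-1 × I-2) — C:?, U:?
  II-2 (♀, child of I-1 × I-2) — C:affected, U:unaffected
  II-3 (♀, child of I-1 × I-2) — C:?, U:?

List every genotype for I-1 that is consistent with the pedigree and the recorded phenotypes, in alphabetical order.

I-1 ∈ {Cc UU, Cc Uu, Cc uu}

C/I-1 un ·: Cc
C/I-2 un ·: Cc
C/II-1 ? I-1×I-2: CC|Cc|cc
C/II-2 aff I-1×I-2: cc
C/II-3 ? I-1×I-2: CC|Cc|cc
⇒ C over [I-1,I-2,II-1,II-2,II-3]: 9 consistent
U/I-1 ? ·: UU|Uu|uu
U/I-2 un ·: UU|Uu
U/II-1 ? I-1×I-2: UU|Uu|uu
U/II-2 un I-1×I-2: UU|Uu
U/II-3 ? I-1×I-2: UU|Uu|uu
⇒ U over [I-1,I-2,II-1,II-2,II-3]: 40 consistent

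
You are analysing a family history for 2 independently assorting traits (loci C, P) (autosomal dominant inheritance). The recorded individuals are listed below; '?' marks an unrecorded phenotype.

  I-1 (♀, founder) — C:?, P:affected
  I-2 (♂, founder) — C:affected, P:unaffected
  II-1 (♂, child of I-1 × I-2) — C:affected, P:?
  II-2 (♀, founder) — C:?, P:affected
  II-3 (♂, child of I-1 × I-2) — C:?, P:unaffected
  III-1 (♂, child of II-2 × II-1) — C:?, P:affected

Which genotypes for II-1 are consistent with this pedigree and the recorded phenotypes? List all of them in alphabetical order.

C/I-1 ? ·: cc|Cc|CC
C/I-2 aff ·: Cc|CC
C/II-1 aff I-1×I-2: Cc|CC
C/II-2 ? ·: cc|Cc|CC
C/II-3 ? I-1×I-2: cc|Cc|CC
C/III-1 ? II-2×II-1: cc|Cc|CC
⇒ C over [I-1,I-2,II-1,II-2,II-3,III-1]: 102 consistent
P/I-1 aff ·: Pp
P/I-2 un ·: pp
P/II-1 ? I-1×I-2: pp|Pp
P/II-2 aff ·: Pp|PP
P/II-3 un I-1×I-2: pp
P/III-1 aff II-2×II-1: Pp|PP
⇒ P over [I-1,I-2,II-1,II-2,II-3,III-1]: 6 consistent

II-1 ∈ {CC Pp, CC pp, Cc Pp, Cc pp}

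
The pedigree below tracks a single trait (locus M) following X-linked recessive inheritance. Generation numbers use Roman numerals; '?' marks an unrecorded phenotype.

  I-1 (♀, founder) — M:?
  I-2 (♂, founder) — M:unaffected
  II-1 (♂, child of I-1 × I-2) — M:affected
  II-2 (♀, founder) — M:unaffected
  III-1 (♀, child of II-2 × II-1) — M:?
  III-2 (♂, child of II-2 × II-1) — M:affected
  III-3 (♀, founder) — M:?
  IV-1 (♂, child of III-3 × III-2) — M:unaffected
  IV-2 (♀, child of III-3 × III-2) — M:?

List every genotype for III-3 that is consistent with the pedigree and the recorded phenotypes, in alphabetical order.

III-3 ∈ {X^MX^M, X^MX^m}

M/I-1 ? ·: X^MX^m|X^mX^m
M/I-2 un ·: X^MY
M/II-1 aff I-1×I-2: X^mY
M/II-2 un ·: X^MX^m
M/III-1 ? II-2×II-1: X^MX^m|X^mX^m
M/III-2 aff II-2×II-1: X^mY
M/III-3 ? ·: X^MX^M|X^MX^m
M/IV-1 un III-3×III-2: X^MY
M/IV-2 ? III-3×III-2: X^MX^m|X^mX^m
⇒ M over [I-1,I-2,II-1,II-2,III-1,III-2,III-3,IV-1,IV-2]: 12 consistent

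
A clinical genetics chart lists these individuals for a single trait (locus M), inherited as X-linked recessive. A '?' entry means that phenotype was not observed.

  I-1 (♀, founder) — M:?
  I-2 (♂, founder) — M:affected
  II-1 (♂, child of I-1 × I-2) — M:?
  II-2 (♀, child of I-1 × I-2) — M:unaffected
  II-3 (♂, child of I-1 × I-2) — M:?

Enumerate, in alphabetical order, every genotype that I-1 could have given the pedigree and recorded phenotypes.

M/I-1 ? ·: X^MX^M|X^MX^m
M/I-2 aff ·: X^mY
M/II-1 ? I-1×I-2: X^MY|X^mY
M/II-2 un I-1×I-2: X^MX^m
M/II-3 ? I-1×I-2: X^MY|X^mY
⇒ M over [I-1,I-2,II-1,II-2,II-3]: 5 consistent

I-1 ∈ {X^MX^M, X^MX^m}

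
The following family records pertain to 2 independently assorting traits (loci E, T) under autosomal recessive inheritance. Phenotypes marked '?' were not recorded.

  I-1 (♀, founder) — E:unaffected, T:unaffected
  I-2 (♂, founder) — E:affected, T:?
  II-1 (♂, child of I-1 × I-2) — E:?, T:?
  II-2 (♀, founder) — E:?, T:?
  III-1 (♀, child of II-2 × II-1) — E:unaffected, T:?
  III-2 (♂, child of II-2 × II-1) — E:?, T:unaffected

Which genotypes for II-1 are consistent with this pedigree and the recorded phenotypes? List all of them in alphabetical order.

E/I-1 un ·: EE|Ee
E/I-2 aff ·: ee
E/II-1 ? I-1×I-2: Ee|ee
E/II-2 ? ·: EE|Ee|ee
E/III-1 un II-2×II-1: EE|Ee
E/III-2 ? II-2×II-1: EE|Ee|ee
⇒ E over [I-1,I-2,II-1,II-2,III-1,III-2]: 27 consistent
T/I-1 un ·: TT|Tt
T/I-2 ? ·: TT|Tt|tt
T/II-1 ? I-1×I-2: TT|Tt|tt
T/II-2 ? ·: TT|Tt|tt
T/III-1 ? II-2×II-1: TT|Tt|tt
T/III-2 un II-2×II-1: TT|Tt
⇒ T over [I-1,I-2,II-1,II-2,III-1,III-2]: 90 consistent

II-1 ∈ {Ee TT, Ee Tt, Ee tt, ee TT, ee Tt, ee tt}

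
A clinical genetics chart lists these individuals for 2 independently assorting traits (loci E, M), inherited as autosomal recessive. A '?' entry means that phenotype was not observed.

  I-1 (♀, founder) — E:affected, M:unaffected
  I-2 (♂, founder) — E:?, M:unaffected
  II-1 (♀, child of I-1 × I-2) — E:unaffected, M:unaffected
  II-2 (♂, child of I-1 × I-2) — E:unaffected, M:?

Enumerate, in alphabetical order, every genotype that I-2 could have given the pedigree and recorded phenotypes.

I-2 ∈ {EE MM, EE Mm, Ee MM, Ee Mm}

E/I-1 aff ·: ee
E/I-2 ? ·: EE|Ee
E/II-1 un I-1×I-2: Ee
E/II-2 un I-1×I-2: Ee
⇒ E over [I-1,I-2,II-1,II-2]: 2 consistent
M/I-1 un ·: MM|Mm
M/I-2 un ·: MM|Mm
M/II-1 un I-1×I-2: MM|Mm
M/II-2 ? I-1×I-2: MM|Mm|mm
⇒ M over [I-1,I-2,II-1,II-2]: 15 consistent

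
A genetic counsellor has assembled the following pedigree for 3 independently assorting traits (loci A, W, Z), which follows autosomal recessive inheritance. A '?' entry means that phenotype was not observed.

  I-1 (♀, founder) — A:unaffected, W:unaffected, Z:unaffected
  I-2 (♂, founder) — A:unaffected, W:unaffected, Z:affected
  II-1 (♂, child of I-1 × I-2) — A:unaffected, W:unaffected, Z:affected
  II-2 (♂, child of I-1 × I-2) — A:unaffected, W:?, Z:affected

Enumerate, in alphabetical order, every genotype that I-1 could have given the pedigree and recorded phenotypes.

A/I-1 un ·: AA|Aa
A/I-2 un ·: AA|Aa
A/II-1 un I-1×I-2: AA|Aa
A/II-2 un I-1×I-2: AA|Aa
⇒ A over [I-1,I-2,II-1,II-2]: 13 consistent
W/I-1 un ·: WW|Ww
W/I-2 un ·: WW|Ww
W/II-1 un I-1×I-2: WW|Ww
W/II-2 ? I-1×I-2: WW|Ww|ww
⇒ W over [I-1,I-2,II-1,II-2]: 15 consistent
Z/I-1 un ·: Zz
Z/I-2 aff ·: zz
Z/II-1 aff I-1×I-2: zz
Z/II-2 aff I-1×I-2: zz
⇒ Z over [I-1,I-2,II-1,II-2]: 1 consistent

I-1 ∈ {AA WW Zz, AA Ww Zz, Aa WW Zz, Aa Ww Zz}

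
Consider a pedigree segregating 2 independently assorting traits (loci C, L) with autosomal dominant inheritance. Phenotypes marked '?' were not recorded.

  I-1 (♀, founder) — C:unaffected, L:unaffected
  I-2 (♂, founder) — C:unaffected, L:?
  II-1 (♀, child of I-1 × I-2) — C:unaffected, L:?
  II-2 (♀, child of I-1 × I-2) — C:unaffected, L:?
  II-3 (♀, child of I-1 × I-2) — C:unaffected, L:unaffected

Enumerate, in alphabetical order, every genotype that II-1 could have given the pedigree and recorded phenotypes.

II-1 ∈ {cc Ll, cc ll}

C/I-1 un ·: cc
C/I-2 un ·: cc
C/II-1 un I-1×I-2: cc
C/II-2 un I-1×I-2: cc
C/II-3 un I-1×I-2: cc
⇒ C over [I-1,I-2,II-1,II-2,II-3]: 1 consistent
L/I-1 un ·: ll
L/I-2 ? ·: ll|Ll
L/II-1 ? I-1×I-2: ll|Ll
L/II-2 ? I-1×I-2: ll|Ll
L/II-3 un I-1×I-2: ll
⇒ L over [I-1,I-2,II-1,II-2,II-3]: 5 consistent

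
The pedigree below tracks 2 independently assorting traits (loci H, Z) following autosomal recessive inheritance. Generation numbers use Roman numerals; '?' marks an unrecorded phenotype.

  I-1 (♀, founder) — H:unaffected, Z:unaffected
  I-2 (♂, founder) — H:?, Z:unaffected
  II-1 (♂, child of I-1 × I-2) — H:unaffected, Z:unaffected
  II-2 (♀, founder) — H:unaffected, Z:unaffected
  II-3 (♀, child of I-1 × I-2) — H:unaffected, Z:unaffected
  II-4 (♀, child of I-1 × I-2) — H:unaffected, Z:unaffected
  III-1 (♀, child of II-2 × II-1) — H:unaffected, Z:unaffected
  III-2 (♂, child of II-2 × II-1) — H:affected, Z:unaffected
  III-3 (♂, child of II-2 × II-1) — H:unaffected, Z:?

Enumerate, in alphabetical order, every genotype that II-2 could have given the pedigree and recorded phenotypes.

II-2 ∈ {Hh ZZ, Hh Zz}

H/I-1 un ·: HH|Hh
H/I-2 ? ·: HH|Hh|hh
H/II-1 un I-1×I-2: Hh
H/II-2 un ·: Hh
H/II-3 un I-1×I-2: HH|Hh
H/II-4 un I-1×I-2: HH|Hh
H/III-1 un II-2×II-1: HH|Hh
H/III-2 aff II-2×II-1: hh
H/III-3 un II-2×II-1: HH|Hh
⇒ H over [I-1,I-2,II-1,II-2,II-3,II-4,III-1,III-2,III-3]: 56 consistent
Z/I-1 un ·: ZZ|Zz
Z/I-2 un ·: ZZ|Zz
Z/II-1 un I-1×I-2: ZZ|Zz
Z/II-2 un ·: ZZ|Zz
Z/II-3 un I-1×I-2: ZZ|Zz
Z/II-4 un I-1×I-2: ZZ|Zz
Z/III-1 un II-2×II-1: ZZ|Zz
Z/III-2 un II-2×II-1: ZZ|Zz
Z/III-3 ? II-2×II-1: ZZ|Zz|zz
⇒ Z over [I-1,I-2,II-1,II-2,II-3,II-4,III-1,III-2,III-3]: 357 consistent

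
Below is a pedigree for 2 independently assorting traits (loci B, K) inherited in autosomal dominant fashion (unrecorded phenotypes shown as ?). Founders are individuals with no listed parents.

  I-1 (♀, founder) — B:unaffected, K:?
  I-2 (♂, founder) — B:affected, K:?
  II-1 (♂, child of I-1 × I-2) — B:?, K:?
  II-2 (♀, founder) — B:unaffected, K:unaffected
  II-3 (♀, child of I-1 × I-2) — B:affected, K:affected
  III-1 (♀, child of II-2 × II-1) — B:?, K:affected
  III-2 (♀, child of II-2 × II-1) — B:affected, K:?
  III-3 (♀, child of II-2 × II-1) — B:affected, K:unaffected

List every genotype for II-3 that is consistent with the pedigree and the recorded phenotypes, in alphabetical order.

B/I-1 un ·: bb
B/I-2 aff ·: Bb|BB
B/II-1 ? I-1×I-2: Bb
B/II-2 un ·: bb
B/II-3 aff I-1×I-2: Bb
B/III-1 ? II-2×II-1: bb|Bb
B/III-2 aff II-2×II-1: Bb
B/III-3 aff II-2×II-1: Bb
⇒ B over [I-1,I-2,II-1,II-2,II-3,III-1,III-2,III-3]: 4 consistent
K/I-1 ? ·: kk|Kk|KK
K/I-2 ? ·: kk|Kk|KK
K/II-1 ? I-1×I-2: Kk
K/II-2 un ·: kk
K/II-3 aff I-1×I-2: Kk|KK
K/III-1 aff II-2×II-1: Kk
K/III-2 ? II-2×II-1: kk|Kk
K/III-3 un II-2×II-1: kk
⇒ K over [I-1,I-2,II-1,II-2,II-3,III-1,III-2,III-3]: 20 consistent

II-3 ∈ {Bb KK, Bb Kk}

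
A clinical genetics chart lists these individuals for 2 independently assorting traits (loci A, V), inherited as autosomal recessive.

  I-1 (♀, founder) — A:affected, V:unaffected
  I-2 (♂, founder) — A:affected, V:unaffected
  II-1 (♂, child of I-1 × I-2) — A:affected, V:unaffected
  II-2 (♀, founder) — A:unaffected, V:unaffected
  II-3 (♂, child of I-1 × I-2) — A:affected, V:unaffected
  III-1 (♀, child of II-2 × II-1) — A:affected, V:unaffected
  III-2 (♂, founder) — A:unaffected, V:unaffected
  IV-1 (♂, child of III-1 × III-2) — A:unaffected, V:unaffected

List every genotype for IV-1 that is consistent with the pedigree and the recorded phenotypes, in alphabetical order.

A/I-1 aff ·: aa
A/I-2 aff ·: aa
A/II-1 aff I-1×I-2: aa
A/II-2 un ·: Aa
A/II-3 aff I-1×I-2: aa
A/III-1 aff II-2×II-1: aa
A/III-2 un ·: AA|Aa
A/IV-1 un III-1×III-2: Aa
⇒ A over [I-1,I-2,II-1,II-2,II-3,III-1,III-2,IV-1]: 2 consistent
V/I-1 un ·: VV|Vv
V/I-2 un ·: VV|Vv
V/II-1 un I-1×I-2: VV|Vv
V/II-2 un ·: VV|Vv
V/II-3 un I-1×I-2: VV|Vv
V/III-1 un II-2×II-1: VV|Vv
V/III-2 un ·: VV|Vv
V/IV-1 un III-1×III-2: VV|Vv
⇒ V over [I-1,I-2,II-1,II-2,II-3,III-1,III-2,IV-1]: 154 consistent

IV-1 ∈ {Aa VV, Aa Vv}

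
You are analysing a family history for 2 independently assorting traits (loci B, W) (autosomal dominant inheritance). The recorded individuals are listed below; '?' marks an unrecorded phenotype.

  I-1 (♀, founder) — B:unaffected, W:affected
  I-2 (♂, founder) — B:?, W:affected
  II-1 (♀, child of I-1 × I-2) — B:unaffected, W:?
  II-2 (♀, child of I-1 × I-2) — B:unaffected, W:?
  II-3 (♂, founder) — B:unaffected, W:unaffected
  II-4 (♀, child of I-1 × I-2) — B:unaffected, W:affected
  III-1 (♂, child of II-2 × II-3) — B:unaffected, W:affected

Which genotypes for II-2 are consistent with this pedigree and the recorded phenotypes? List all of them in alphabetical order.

B/I-1 un ·: bb
B/I-2 ? ·: bb|Bb
B/II-1 un I-1×I-2: bb
B/II-2 un I-1×I-2: bb
B/II-3 un ·: bb
B/II-4 un I-1×I-2: bb
B/III-1 un II-2×II-3: bb
⇒ B over [I-1,I-2,II-1,II-2,II-3,II-4,III-1]: 2 consistent
W/I-1 aff ·: Ww|WW
W/I-2 aff ·: Ww|WW
W/II-1 ? I-1×I-2: ww|Ww|WW
W/II-2 ? I-1×I-2: Ww|WW
W/II-3 un ·: ww
W/II-4 aff I-1×I-2: Ww|WW
W/III-1 aff II-2×II-3: Ww
⇒ W over [I-1,I-2,II-1,II-2,II-3,II-4,III-1]: 29 consistent

II-2 ∈ {bb WW, bb Ww}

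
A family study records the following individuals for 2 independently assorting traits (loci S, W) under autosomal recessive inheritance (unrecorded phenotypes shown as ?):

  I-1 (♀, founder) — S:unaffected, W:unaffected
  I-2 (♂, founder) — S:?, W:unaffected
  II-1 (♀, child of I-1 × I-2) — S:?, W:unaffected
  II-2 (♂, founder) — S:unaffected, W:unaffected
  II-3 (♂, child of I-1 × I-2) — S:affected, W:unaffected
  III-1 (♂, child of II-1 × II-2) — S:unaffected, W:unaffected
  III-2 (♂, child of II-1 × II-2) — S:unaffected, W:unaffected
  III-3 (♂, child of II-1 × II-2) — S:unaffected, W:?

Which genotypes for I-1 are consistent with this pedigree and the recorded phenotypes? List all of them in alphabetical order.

S/I-1 un ·: Ss
S/I-2 ? ·: Ss|ss
S/II-1 ? I-1×I-2: SS|Ss|ss
S/II-2 un ·: SS|Ss
S/II-3 aff I-1×I-2: ss
S/III-1 un II-1×II-2: SS|Ss
S/III-2 un II-1×II-2: SS|Ss
S/III-3 un II-1×II-2: SS|Ss
⇒ S over [I-1,I-2,II-1,II-2,II-3,III-1,III-2,III-3]: 45 consistent
W/I-1 un ·: WW|Ww
W/I-2 un ·: WW|Ww
W/II-1 un I-1×I-2: WW|Ww
W/II-2 un ·: WW|Ww
W/II-3 un I-1×I-2: WW|Ww
W/III-1 un II-1×II-2: WW|Ww
W/III-2 un II-1×II-2: WW|Ww
W/III-3 ? II-1×II-2: WW|Ww|ww
⇒ W over [I-1,I-2,II-1,II-2,II-3,III-1,III-2,III-3]: 183 consistent

I-1 ∈ {Ss WW, Ss Ww}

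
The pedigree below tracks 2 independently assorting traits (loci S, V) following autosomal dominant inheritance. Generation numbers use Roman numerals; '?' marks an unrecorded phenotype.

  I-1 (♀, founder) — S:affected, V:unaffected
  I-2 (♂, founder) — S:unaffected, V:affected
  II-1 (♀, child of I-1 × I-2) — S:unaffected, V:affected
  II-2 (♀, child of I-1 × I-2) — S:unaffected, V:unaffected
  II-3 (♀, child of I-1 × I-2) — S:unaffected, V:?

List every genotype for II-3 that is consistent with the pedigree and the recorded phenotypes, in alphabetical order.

S/I-1 aff ·: Ss
S/I-2 un ·: ss
S/II-1 un I-1×I-2: ss
S/II-2 un I-1×I-2: ss
S/II-3 un I-1×I-2: ss
⇒ S over [I-1,I-2,II-1,II-2,II-3]: 1 consistent
V/I-1 un ·: vv
V/I-2 aff ·: Vv
V/II-1 aff I-1×I-2: Vv
V/II-2 un I-1×I-2: vv
V/II-3 ? I-1×I-2: vv|Vv
⇒ V over [I-1,I-2,II-1,II-2,II-3]: 2 consistent

II-3 ∈ {ss Vv, ss vv}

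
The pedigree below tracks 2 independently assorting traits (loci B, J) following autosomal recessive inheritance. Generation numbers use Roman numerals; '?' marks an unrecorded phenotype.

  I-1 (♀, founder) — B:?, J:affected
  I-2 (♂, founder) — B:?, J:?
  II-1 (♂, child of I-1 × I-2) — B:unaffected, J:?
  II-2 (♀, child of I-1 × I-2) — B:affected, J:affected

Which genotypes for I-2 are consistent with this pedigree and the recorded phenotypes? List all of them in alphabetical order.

I-2 ∈ {Bb Jj, Bb jj, bb Jj, bb jj}

B/I-1 ? ·: Bb|bb
B/I-2 ? ·: Bb|bb
B/II-1 un I-1×I-2: BB|Bb
B/II-2 aff I-1×I-2: bb
⇒ B over [I-1,I-2,II-1,II-2]: 4 consistent
J/I-1 aff ·: jj
J/I-2 ? ·: Jj|jj
J/II-1 ? I-1×I-2: Jj|jj
J/II-2 aff I-1×I-2: jj
⇒ J over [I-1,I-2,II-1,II-2]: 3 consistent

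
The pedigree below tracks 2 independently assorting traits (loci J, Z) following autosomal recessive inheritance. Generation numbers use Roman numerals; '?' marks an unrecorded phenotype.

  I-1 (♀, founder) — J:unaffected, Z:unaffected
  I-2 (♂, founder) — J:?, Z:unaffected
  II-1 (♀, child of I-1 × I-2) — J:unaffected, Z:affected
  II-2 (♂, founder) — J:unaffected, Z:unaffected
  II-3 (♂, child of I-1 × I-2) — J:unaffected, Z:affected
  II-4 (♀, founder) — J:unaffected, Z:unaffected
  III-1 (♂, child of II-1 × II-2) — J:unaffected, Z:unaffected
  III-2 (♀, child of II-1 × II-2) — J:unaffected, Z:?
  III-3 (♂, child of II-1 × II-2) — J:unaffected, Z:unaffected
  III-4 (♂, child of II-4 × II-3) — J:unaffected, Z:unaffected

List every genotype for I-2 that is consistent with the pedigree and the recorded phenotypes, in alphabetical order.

I-2 ∈ {JJ Zz, Jj Zz, jj Zz}

J/I-1 un ·: JJ|Jj
J/I-2 ? ·: JJ|Jj|jj
J/II-1 un I-1×I-2: JJ|Jj
J/II-2 un ·: JJ|Jj
J/II-3 un I-1×I-2: JJ|Jj
J/II-4 un ·: JJ|Jj
J/III-1 un II-1×II-2: JJ|Jj
J/III-2 un II-1×II-2: JJ|Jj
J/III-3 un II-1×II-2: JJ|Jj
J/III-4 un II-4×II-3: JJ|Jj
⇒ J over [I-1,I-2,II-1,II-2,II-3,II-4,III-1,III-2,III-3,III-4]: 680 consistent
Z/I-1 un ·: Zz
Z/I-2 un ·: Zz
Z/II-1 aff I-1×I-2: zz
Z/II-2 un ·: ZZ|Zz
Z/II-3 aff I-1×I-2: zz
Z/II-4 un ·: ZZ|Zz
Z/III-1 un II-1×II-2: Zz
Z/III-2 ? II-1×II-2: Zz|zz
Z/III-3 un II-1×II-2: Zz
Z/III-4 un II-4×II-3: Zz
⇒ Z over [I-1,I-2,II-1,II-2,II-3,II-4,III-1,III-2,III-3,III-4]: 6 consistent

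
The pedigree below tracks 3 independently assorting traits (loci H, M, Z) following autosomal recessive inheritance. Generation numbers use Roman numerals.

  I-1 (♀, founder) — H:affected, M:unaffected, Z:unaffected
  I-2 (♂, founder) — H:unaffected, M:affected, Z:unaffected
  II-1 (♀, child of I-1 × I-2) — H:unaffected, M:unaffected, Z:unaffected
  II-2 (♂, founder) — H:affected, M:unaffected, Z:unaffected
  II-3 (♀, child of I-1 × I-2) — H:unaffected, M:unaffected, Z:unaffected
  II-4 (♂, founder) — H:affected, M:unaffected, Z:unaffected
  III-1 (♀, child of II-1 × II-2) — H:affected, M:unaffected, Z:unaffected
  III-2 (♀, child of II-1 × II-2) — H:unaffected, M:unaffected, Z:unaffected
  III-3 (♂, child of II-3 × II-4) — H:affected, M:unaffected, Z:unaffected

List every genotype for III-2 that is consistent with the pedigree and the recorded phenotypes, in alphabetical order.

H/I-1 aff ·: hh
H/I-2 un ·: HH|Hh
H/II-1 un I-1×I-2: Hh
H/II-2 aff ·: hh
H/II-3 un I-1×I-2: Hh
H/II-4 aff ·: hh
H/III-1 aff II-1×II-2: hh
H/III-2 un II-1×II-2: Hh
H/III-3 aff II-3×II-4: hh
⇒ H over [I-1,I-2,II-1,II-2,II-3,II-4,III-1,III-2,III-3]: 2 consistent
M/I-1 un ·: MM|Mm
M/I-2 aff ·: mm
M/II-1 un I-1×I-2: Mm
M/II-2 un ·: MM|Mm
M/II-3 un I-1×I-2: Mm
M/II-4 un ·: MM|Mm
M/III-1 un II-1×II-2: MM|Mm
M/III-2 un II-1×II-2: MM|Mm
M/III-3 un II-3×II-4: MM|Mm
⇒ M over [I-1,I-2,II-1,II-2,II-3,II-4,III-1,III-2,III-3]: 64 consistent
Z/I-1 un ·: ZZ|Zz
Z/I-2 un ·: ZZ|Zz
Z/II-1 un I-1×I-2: ZZ|Zz
Z/II-2 un ·: ZZ|Zz
Z/II-3 un I-1×I-2: ZZ|Zz
Z/II-4 un ·: ZZ|Zz
Z/III-1 un II-1×II-2: ZZ|Zz
Z/III-2 un II-1×II-2: ZZ|Zz
Z/III-3 un II-3×II-4: ZZ|Zz
⇒ Z over [I-1,I-2,II-1,II-2,II-3,II-4,III-1,III-2,III-3]: 288 consistent

III-2 ∈ {Hh MM ZZ, Hh MM Zz, Hh Mm ZZ, Hh Mm Zz}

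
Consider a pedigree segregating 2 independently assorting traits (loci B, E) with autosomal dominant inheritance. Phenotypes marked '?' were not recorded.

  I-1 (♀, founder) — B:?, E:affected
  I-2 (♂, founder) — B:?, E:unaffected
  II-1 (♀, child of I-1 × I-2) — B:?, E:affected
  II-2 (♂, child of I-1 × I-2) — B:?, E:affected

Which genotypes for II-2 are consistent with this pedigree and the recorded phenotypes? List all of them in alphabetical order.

B/I-1 ? ·: bb|Bb|BB
B/I-2 ? ·: bb|Bb|BB
B/II-1 ? I-1×I-2: bb|Bb|BB
B/II-2 ? I-1×I-2: bb|Bb|BB
⇒ B over [I-1,I-2,II-1,II-2]: 29 consistent
E/I-1 aff ·: Ee|EE
E/I-2 un ·: ee
E/II-1 aff I-1×I-2: Ee
E/II-2 aff I-1×I-2: Ee
⇒ E over [I-1,I-2,II-1,II-2]: 2 consistent

II-2 ∈ {BB Ee, Bb Ee, bb Ee}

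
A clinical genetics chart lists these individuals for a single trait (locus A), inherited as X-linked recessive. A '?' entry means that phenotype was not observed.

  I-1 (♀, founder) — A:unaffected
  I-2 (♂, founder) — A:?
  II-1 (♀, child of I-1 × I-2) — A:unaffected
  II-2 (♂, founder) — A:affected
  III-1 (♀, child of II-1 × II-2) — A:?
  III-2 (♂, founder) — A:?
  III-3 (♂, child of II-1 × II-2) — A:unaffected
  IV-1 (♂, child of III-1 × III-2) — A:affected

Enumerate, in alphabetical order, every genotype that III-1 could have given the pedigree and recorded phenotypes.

III-1 ∈ {X^AX^a, X^aX^a}

A/I-1 un ·: X^AX^A|X^AX^a
A/I-2 ? ·: X^AY|X^aY
A/II-1 un I-1×I-2: X^AX^A|X^AX^a
A/II-2 aff ·: X^aY
A/III-1 ? II-1×II-2: X^AX^a|X^aX^a
A/III-2 ? ·: X^AY|X^aY
A/III-3 un II-1×II-2: X^AY
A/IV-1 aff III-1×III-2: X^aY
⇒ A over [I-1,I-2,II-1,II-2,III-1,III-2,III-3,IV-1]: 16 consistent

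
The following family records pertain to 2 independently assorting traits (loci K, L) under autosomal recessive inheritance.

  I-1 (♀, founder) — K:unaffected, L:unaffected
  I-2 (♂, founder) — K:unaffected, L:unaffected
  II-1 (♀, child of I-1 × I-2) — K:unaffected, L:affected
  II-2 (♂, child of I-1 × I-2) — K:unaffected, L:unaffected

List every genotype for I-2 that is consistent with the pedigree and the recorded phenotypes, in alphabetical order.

I-2 ∈ {KK Ll, Kk Ll}

K/I-1 un ·: KK|Kk
K/I-2 un ·: KK|Kk
K/II-1 un I-1×I-2: KK|Kk
K/II-2 un I-1×I-2: KK|Kk
⇒ K over [I-1,I-2,II-1,II-2]: 13 consistent
L/I-1 un ·: Ll
L/I-2 un ·: Ll
L/II-1 aff I-1×I-2: ll
L/II-2 un I-1×I-2: LL|Ll
⇒ L over [I-1,I-2,II-1,II-2]: 2 consistent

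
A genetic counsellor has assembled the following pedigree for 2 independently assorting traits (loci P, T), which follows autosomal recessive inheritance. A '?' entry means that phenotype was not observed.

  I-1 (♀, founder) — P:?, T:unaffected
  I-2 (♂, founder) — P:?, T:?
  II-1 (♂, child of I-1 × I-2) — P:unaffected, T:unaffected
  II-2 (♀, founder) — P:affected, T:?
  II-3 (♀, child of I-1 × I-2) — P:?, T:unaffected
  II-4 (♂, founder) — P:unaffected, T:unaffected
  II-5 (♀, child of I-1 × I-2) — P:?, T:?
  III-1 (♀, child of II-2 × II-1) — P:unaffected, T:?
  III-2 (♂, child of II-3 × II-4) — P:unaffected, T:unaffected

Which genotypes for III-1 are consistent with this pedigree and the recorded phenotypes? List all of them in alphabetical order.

III-1 ∈ {Pp TT, Pp Tt, Pp tt}

P/I-1 ? ·: PP|Pp|pp
P/I-2 ? ·: PP|Pp|pp
P/II-1 un I-1×I-2: PP|Pp
P/II-2 aff ·: pp
P/II-3 ? I-1×I-2: PP|Pp|pp
P/II-4 un ·: PP|Pp
P/II-5 ? I-1×I-2: PP|Pp|pp
P/III-1 un II-2×II-1: Pp
P/III-2 un II-3×II-4: PP|Pp
⇒ P over [I-1,I-2,II-1,II-2,II-3,II-4,II-5,III-1,III-2]: 145 consistent
T/I-1 un ·: TT|Tt
T/I-2 ? ·: TT|Tt|tt
T/II-1 un I-1×I-2: TT|Tt
T/II-2 ? ·: TT|Tt|tt
T/II-3 un I-1×I-2: TT|Tt
T/II-4 un ·: TT|Tt
T/II-5 ? I-1×I-2: TT|Tt|tt
T/III-1 ? II-2×II-1: TT|Tt|tt
T/III-2 un II-3×II-4: TT|Tt
⇒ T over [I-1,I-2,II-1,II-2,II-3,II-4,II-5,III-1,III-2]: 635 consistent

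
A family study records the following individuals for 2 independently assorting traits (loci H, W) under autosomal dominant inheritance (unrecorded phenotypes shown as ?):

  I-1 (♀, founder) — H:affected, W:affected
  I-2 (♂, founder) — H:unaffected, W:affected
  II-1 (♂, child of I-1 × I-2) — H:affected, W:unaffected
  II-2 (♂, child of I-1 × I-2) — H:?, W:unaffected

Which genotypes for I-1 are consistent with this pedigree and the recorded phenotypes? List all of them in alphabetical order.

H/I-1 aff ·: Hh|HH
H/I-2 un ·: hh
H/II-1 aff I-1×I-2: Hh
H/II-2 ? I-1×I-2: hh|Hh
⇒ H over [I-1,I-2,II-1,II-2]: 3 consistent
W/I-1 aff ·: Ww
W/I-2 aff ·: Ww
W/II-1 un I-1×I-2: ww
W/II-2 un I-1×I-2: ww
⇒ W over [I-1,I-2,II-1,II-2]: 1 consistent

I-1 ∈ {HH Ww, Hh Ww}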